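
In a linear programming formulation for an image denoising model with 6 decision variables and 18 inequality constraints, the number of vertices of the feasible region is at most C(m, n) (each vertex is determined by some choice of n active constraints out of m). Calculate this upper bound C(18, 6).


Each vertex corresponds to some choice of n active constraints out of m, so the number of vertices is at most C(m, n) = m! / (n!(m-n)!).
m = 18, n = 6
Numerator: 18 * 17 * 16 * 15 * 14 * 13
Denominator: 6! = 720
C(18, 6) = 18564


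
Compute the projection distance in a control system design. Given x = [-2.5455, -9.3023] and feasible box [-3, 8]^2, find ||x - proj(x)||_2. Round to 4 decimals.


Project each component onto [-3, 8].
clip(-2.5455) = -2.5455, clip(-9.3023) = -3.0
Projection = [-2.5455, -3.0]
Squared diffs: [0.0, 39.719]
Distance = sqrt(39.719) = 6.3023


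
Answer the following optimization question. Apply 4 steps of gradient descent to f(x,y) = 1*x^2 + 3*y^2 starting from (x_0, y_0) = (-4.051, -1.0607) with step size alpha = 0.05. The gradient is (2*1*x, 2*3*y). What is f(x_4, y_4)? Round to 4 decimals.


Gradient descent on f(x,y) = 1*x^2 + 3*y^2.
Starting point: (-4.051, -1.0607), alpha = 0.05
Step 1: grad_x = 2*1*-4.051 = -8.102, grad_y = 2*3*-1.0607 = -6.3642
  x_1 = -4.051 - 0.05*-8.102 = -3.6459
  y_1 = -1.0607 - 0.05*-6.3642 = -0.7425
Step 2: grad_x = 2*1*-3.6459 = -7.2918, grad_y = 2*3*-0.7425 = -4.4549
  x_2 = -3.6459 - 0.05*-7.2918 = -3.2813
  y_2 = -0.7425 - 0.05*-4.4549 = -0.5197
Step 3: grad_x = 2*1*-3.2813 = -6.5626, grad_y = 2*3*-0.5197 = -3.1185
  x_3 = -3.2813 - 0.05*-6.5626 = -2.9532
  y_3 = -0.5197 - 0.05*-3.1185 = -0.3638
Step 4: grad_x = 2*1*-2.9532 = -5.9064, grad_y = 2*3*-0.3638 = -2.1829
  x_4 = -2.9532 - 0.05*-5.9064 = -2.6579
  y_4 = -0.3638 - 0.05*-2.1829 = -0.2547
f(-2.6579, -0.2547) = 1*(-2.6579)^2 + 3*(-0.2547)^2 = 7.2588


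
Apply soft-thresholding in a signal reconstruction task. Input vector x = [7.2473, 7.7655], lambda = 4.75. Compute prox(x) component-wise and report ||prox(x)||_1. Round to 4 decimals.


Soft-thresholding with lambda = 4.75:
prox(7.2473) = sign(7.2473)*max(|7.2473| - 4.75, 0) = 2.4973
prox(7.7655) = sign(7.7655)*max(|7.7655| - 4.75, 0) = 3.0155
prox(x) = [2.4973, 3.0155]
||prox(x)||_1 = 2.4973 + 3.0155 = 5.5128


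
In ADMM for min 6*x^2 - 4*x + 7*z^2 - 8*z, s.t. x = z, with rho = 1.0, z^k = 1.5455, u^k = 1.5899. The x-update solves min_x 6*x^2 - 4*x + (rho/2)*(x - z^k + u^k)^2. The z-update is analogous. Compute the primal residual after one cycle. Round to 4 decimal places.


ADMM iteration with rho = 1.0, z^k = 1.5455, u^k = 1.5899
Step 1: x-update.
Minimize 6*x^2 - 4*x + (1.0/2)*(x - 1.5455 + 1.5899)^2
FOC: (2*6 + 1.0)*x = 4 + 1.0*(1.5455 - 1.5899)
x^{k+1} = 0.3043
Step 2: z-update.
Minimize 7*z^2 - 8*z + (1.0/2)*(0.3043 - z + 1.5899)^2
FOC: (2*7 + 1.0)*z = 8 + 1.0*(0.3043 + 1.5899)
z^{k+1} = 0.6596
Step 3: u-update.
u^{k+1} = 1.5899 + 0.3043 - 0.6596 = 1.2346
Step 4: Primal residual = |0.3043 - 0.6596| = 0.3553


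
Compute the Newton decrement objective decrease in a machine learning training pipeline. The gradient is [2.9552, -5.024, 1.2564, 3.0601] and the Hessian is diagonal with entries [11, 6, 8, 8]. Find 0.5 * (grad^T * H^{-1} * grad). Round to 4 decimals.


Step 1: H is diagonal, so H^(-1) * g = [0.2687, -0.8373, 0.1571, 0.3825].
Step 2: g^T H^(-1) g = sum_i g_i^2 / H_ii
  = (2.9552)^2/11 + (-5.024)^2/6 + (1.2564)^2/8 + (3.0601)^2/8
  = 0.7939 + 4.2068 + 0.1973 + 1.1705 = 6.3685
Step 3: Objective decrease = 0.5 * g^T H^(-1) g = 3.1843


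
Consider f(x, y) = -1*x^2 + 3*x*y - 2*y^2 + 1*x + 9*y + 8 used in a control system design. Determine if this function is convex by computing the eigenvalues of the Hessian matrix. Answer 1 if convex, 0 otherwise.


The Hessian of f(x,y) = -1*x^2 + 3*x*y - 2*y^2 + 1*x + 9*y + 8 is:
H = [[-2, 3], [3, -4]]
Trace = -2 - 4 = -6
Determinant = -2*-4 - (3)^2 = -1
Discriminant = (-6)^2 - 4*-1 = 40.0
Eigenvalues: lambda_1 = -6.1623, lambda_2 = 0.1623
The function is not convex.

0


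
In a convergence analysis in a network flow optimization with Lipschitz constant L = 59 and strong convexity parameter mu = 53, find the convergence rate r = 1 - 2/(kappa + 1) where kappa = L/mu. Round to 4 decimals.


Step 1: Compute the condition number.
kappa = L/mu = 59/53 = 1.1132
Step 2: Compute the convergence rate.
r = 1 - 2/(kappa + 1) = 1 - 2*mu/(L + mu) = (L - mu)/(L + mu) = 6/112 = 0.0536


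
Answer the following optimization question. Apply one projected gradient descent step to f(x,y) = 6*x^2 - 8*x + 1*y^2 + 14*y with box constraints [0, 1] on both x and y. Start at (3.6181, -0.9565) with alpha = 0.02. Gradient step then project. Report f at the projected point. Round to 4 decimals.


Step 1: Compute gradient at (3.6181, -0.9565).
grad_x = 2*6*3.6181 - 8 = 35.4172
grad_y = 2*1*-0.9565 + 14 = 12.087
Step 2: Gradient step.
x_raw = 3.6181 - 0.02*35.4172 = 2.9098
y_raw = -0.9565 - 0.02*12.087 = -1.1982
Step 3: Project onto [0, 1].
x_proj = clip(2.9098) = 1.0
y_proj = clip(-1.1982) = 0.0
Step 4: Evaluate f.
f(1.0, 0.0) = -2.0


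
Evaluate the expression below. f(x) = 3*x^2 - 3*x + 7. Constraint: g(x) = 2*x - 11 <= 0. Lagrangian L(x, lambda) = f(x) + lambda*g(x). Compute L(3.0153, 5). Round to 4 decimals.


Step 1: Evaluate f(x).
f(3.0153) = 3*3.0153^2 - 3*3.0153 + 7 = 25.2302
Step 2: Evaluate g(x).
g(3.0153) = 2*3.0153 - 11 = -4.9694
Step 3: Compute Lagrangian.
L = 25.2302 + 5*-4.9694 = 0.3832


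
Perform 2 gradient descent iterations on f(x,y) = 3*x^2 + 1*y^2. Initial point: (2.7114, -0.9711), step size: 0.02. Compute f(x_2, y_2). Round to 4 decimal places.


Gradient descent on f(x,y) = 3*x^2 + 1*y^2.
Starting point: (2.7114, -0.9711), alpha = 0.02
Step 1: grad_x = 2*3*2.7114 = 16.2684, grad_y = 2*1*-0.9711 = -1.9422
  x_1 = 2.7114 - 0.02*16.2684 = 2.386
  y_1 = -0.9711 - 0.02*-1.9422 = -0.9323
Step 2: grad_x = 2*3*2.386 = 14.3162, grad_y = 2*1*-0.9323 = -1.8645
  x_2 = 2.386 - 0.02*14.3162 = 2.0997
  y_2 = -0.9323 - 0.02*-1.8645 = -0.895
f(2.0997, -0.895) = 3*2.0997^2 + 1*(-0.895)^2 = 14.0273


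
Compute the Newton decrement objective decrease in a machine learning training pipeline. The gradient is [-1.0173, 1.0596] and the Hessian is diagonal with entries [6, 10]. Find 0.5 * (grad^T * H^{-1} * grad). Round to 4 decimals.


Step 1: H is diagonal, so H^(-1) * g = [-0.1696, 0.106].
Step 2: g^T H^(-1) g = sum_i g_i^2 / H_ii
  = (-1.0173)^2/6 + (1.0596)^2/10
  = 0.1725 + 0.1123 = 0.2848
Step 3: Objective decrease = 0.5 * g^T H^(-1) g = 0.1424


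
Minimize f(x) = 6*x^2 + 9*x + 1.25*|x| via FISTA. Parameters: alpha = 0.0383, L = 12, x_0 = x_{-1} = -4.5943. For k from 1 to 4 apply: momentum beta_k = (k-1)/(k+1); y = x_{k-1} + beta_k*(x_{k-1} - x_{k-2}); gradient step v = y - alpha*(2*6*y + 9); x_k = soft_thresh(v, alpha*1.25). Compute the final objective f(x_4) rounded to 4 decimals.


FISTA on f(x) = 6*x^2 + 9*x + 1.25*|x|
L = 12, alpha = 0.0383
Iteration 1: beta = 0.0, y = -4.5943 + 0.0*(-4.5943 + 4.5943) = -4.5943
  grad(y) = -46.1316, v = y - alpha*grad = -2.8275
  prox(v) = soft_thresh(-2.8275, 0.0479) = -2.7796
Iteration 2: beta = 0.3333, y = -2.7796 + 0.3333*(-2.7796 + 4.5943) = -2.1747
  grad(y) = -17.0962, v = y - alpha*grad = -1.5199
  prox(v) = soft_thresh(-1.5199, 0.0479) = -1.472
Iteration 3: beta = 0.5, y = -1.472 + 0.5*(-1.472 + 2.7796) = -0.8182
  grad(y) = -0.8189, v = y - alpha*grad = -0.7869
  prox(v) = soft_thresh(-0.7869, 0.0479) = -0.739
Iteration 4: beta = 0.6, y = -0.739 + 0.6*(-0.739 + 1.472) = -0.2992
  grad(y) = 5.4097, v = y - alpha*grad = -0.5064
  prox(v) = soft_thresh(-0.5064, 0.0479) = -0.4585
f(x_4) = 6*(-0.4585)^2 + 9*(-0.4585) + 1.25*|-0.4585| = -2.2921


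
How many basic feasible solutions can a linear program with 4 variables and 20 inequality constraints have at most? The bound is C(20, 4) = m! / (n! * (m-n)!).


Each vertex corresponds to some choice of n active constraints out of m, so the number of vertices is at most C(m, n) = m! / (n!(m-n)!).
m = 20, n = 4
Numerator: 20 * 19 * 18 * 17
Denominator: 4! = 24
C(20, 4) = 4845


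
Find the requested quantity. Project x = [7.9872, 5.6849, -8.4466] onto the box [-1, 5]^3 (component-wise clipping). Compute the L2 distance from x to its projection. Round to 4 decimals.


Project each component onto [-1, 5].
clip(7.9872) = 5.0, clip(5.6849) = 5.0, clip(-8.4466) = -1.0
Projection = [5.0, 5.0, -1.0]
Squared diffs: [8.9234, 0.4691, 55.4519]
Distance = sqrt(64.8444) = 8.0526


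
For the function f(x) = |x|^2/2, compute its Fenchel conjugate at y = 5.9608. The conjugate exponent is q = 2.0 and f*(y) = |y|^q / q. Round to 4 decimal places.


The conjugate exponent q satisfies 1/p + 1/q = 1.
p = 2, so q = 2/(2 - 1) = 2.0
|y|^q = 5.9608^2.0 = 35.5311
f*(5.9608) = 35.5311 / 2.0 = 17.7656


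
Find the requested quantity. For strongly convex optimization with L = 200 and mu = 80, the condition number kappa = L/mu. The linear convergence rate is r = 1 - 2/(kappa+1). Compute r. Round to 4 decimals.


Step 1: Compute the condition number.
kappa = L/mu = 200/80 = 2.5
Step 2: Compute the convergence rate.
r = 1 - 2/(kappa + 1) = 1 - 2*mu/(L + mu) = (L - mu)/(L + mu) = 120/280 = 0.4286


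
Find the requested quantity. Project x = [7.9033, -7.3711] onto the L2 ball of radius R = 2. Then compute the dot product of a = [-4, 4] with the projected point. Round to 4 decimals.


Step 1: Compute ||x|| (intermediates to 6 decimals).
||x|| = sqrt(7.9033^2 + (-7.3711)^2) = 10.807186
Step 2: Project.
Since ||x|| > R, scale = R/||x|| = 2/10.807186 = 0.185062, proj(x) = scale * x
proj(x) = [1.462601, -1.364111]
Step 3: Dot product.
a^T * proj(x) = -4*1.462601 + 4*(-1.364111) = -11.3068


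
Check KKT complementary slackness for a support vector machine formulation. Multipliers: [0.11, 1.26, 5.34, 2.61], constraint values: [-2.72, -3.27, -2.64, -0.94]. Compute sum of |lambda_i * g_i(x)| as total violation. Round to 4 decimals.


KKT complementary slackness check:
lambda_1 * g_1 = 0.11 * -2.72 = -0.2992
lambda_2 * g_2 = 1.26 * -3.27 = -4.1202
lambda_3 * g_3 = 5.34 * -2.64 = -14.0976
lambda_4 * g_4 = 2.61 * -0.94 = -2.4534
Total violation = 0.2992 + 4.1202 + 14.0976 + 2.4534 = 20.9704


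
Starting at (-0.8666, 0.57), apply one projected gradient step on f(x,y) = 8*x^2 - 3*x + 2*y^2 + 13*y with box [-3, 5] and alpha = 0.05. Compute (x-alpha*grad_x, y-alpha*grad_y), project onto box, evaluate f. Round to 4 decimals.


Step 1: Compute gradient at (-0.8666, 0.57).
grad_x = 2*8*-0.8666 - 3 = -16.8656
grad_y = 2*2*0.57 + 13 = 15.28
Step 2: Gradient step.
x_raw = -0.8666 - 0.05*-16.8656 = -0.0233
y_raw = 0.57 - 0.05*15.28 = -0.194
Step 3: Project onto [-3, 5].
x_proj = clip(-0.0233) = -0.0233
y_proj = clip(-0.194) = -0.194
Step 4: Evaluate f.
f(-0.0233, -0.194) = -2.3724


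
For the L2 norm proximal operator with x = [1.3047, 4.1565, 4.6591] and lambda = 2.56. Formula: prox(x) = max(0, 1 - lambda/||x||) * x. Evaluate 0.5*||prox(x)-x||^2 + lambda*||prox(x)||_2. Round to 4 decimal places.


Step 1: Compute ||x||.
||x|| = 6.3786
Step 2: Compute scaling factor.
scale = max(0, 1 - 2.56/6.3786) = 0.5987
Step 3: prox(x) = [0.7811, 2.4883, 2.7892]
||prox(x)|| = 3.8186
Step 4: Proximal objective.
0.5*||prox-x||^2 = 3.2768
lambda*||prox|| = 9.7756
Total = 13.0523


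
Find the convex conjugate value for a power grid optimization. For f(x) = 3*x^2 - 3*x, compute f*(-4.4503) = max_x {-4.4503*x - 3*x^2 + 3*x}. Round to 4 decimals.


f*(y) = sup_x {y*x - a*x^2 - b*x} = sup_x {(y-b)*x - a*x^2}
FOC: (y - b) - 2a*x = 0 => x* = (y - b)/(2a)
x* = (-4.4503 + 3)/(2*3) = -0.2417
f*(-4.4503) = (y-b)^2/(4a) = (-4.4503 + 3)^2/(4*3)
= 2.1034/12 = 0.1753


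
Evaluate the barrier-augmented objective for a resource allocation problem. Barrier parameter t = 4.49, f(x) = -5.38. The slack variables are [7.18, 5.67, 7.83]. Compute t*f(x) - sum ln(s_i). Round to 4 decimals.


Step 1: Compute log-barrier.
ln values: [1.9713, 1.7352, 2.058]
phi = -(1.9713 + 1.7352 + 2.058) = -5.7645
Step 2: Compute augmented objective.
t*f(x) = 4.49*-5.38 = -24.1562
Total = -24.1562 - 5.7645 = -29.9207


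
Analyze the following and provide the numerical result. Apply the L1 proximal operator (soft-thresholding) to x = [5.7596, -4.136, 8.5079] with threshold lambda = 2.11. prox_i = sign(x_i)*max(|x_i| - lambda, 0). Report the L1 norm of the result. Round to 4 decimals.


Soft-thresholding with lambda = 2.11:
prox(5.7596) = sign(5.7596)*max(|5.7596| - 2.11, 0) = 3.6496
prox(-4.136) = sign(-4.136)*max(|-4.136| - 2.11, 0) = -2.026
prox(8.5079) = sign(8.5079)*max(|8.5079| - 2.11, 0) = 6.3979
prox(x) = [3.6496, -2.026, 6.3979]
||prox(x)||_1 = 3.6496 + 2.026 + 6.3979 = 12.0735


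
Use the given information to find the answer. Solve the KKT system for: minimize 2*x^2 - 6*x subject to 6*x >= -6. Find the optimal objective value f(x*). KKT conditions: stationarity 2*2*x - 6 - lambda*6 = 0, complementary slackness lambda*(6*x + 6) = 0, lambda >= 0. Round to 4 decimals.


Step 1: Try lambda = 0 (constraint inactive).
Stationarity: 2*2*x - 6 = 0
x* = 6/(2*2) = 1.5
Check constraint: 6*1.5 = 9.0 >= -6 -- satisfied.
Step 2: Compute optimal value.
f(x*) = 2*1.5^2 - 6*1.5 = -4.5


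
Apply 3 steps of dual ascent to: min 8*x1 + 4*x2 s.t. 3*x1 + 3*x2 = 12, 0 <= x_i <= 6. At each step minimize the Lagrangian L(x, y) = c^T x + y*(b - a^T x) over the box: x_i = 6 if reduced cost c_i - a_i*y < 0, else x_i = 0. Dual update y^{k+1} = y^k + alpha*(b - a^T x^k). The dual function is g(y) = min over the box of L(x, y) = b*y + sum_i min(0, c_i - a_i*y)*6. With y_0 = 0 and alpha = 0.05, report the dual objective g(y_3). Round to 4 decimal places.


Dual ascent for LP: min 8*x1 + 4*x2, 3*x1 + 3*x2 = 12, 0 <= x_i <= 6
Step 1: y^k = 0.0, reduced costs: (8.0, 4.0)
  x^k = (0.0, 0.0), subgradient = b - a^T x = 12.0
  y^{k+1} = 0.0 + 0.05*12.0 = 0.6
Step 2: y^k = 0.6, reduced costs: (6.2, 2.2)
  x^k = (0.0, 0.0), subgradient = b - a^T x = 12.0
  y^{k+1} = 0.6 + 0.05*12.0 = 1.2
Step 3: y^k = 1.2, reduced costs: (4.4, 0.4)
  x^k = (0.0, 0.0), subgradient = b - a^T x = 12.0
  y^{k+1} = 1.2 + 0.05*12.0 = 1.8
Dual objective at y_3 = 1.8: reduced costs (2.6, -1.4), box minimizer x = (0.0, 6.0)
g(y_3) = b*y + (c1 - a1*y)*x1 + (c2 - a2*y)*x2 = 12*1.8 + 2.6*0.0 + (-1.4)*6.0 = 21.6 + 0.0 - 8.4 = 13.2


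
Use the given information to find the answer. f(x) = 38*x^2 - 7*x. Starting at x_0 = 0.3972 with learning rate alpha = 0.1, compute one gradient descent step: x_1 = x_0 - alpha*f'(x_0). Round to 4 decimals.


We compute the gradient at x_0 and apply the update.
f'(x) = 76*x - 7
f'(0.3972) = 76*0.3972 - 7 = 23.1872
x_1 = 0.3972 - 0.1*23.1872 = -1.9215


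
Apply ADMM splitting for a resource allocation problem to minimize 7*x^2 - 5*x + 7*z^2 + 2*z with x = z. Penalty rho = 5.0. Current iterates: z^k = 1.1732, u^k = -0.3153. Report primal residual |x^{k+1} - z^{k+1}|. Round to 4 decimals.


ADMM iteration with rho = 5.0, z^k = 1.1732, u^k = -0.3153
Step 1: x-update.
Minimize 7*x^2 - 5*x + (5.0/2)*(x - 1.1732 - 0.3153)^2
FOC: (2*7 + 5.0)*x = 5 + 5.0*(1.1732 + 0.3153)
x^{k+1} = 0.6549
Step 2: z-update.
Minimize 7*z^2 + 2*z + (5.0/2)*(0.6549 - z - 0.3153)^2
FOC: (2*7 + 5.0)*z = -2 + 5.0*(0.6549 - 0.3153)
z^{k+1} = -0.0159
Step 3: u-update.
u^{k+1} = -0.3153 + 0.6549 + 0.0159 = 0.3555
Step 4: Primal residual = |0.6549 + 0.0159| = 0.6708


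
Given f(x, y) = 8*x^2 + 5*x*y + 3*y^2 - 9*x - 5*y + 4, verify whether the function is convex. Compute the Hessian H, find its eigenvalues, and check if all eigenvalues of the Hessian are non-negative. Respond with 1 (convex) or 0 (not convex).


The Hessian of f(x,y) = 8*x^2 + 5*x*y + 3*y^2 - 9*x - 5*y + 4 is:
H = [[16, 5], [5, 6]]
Trace = 16 + 6 = 22
Determinant = 16*6 - (5)^2 = 71
Discriminant = (22)^2 - 4*71 = 200.0
Eigenvalues: lambda_1 = 3.9289, lambda_2 = 18.0711
The function is convex.

1


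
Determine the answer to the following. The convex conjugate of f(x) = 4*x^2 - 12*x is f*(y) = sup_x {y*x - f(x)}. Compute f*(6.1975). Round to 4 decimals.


f*(y) = sup_x {y*x - a*x^2 - b*x} = sup_x {(y-b)*x - a*x^2}
FOC: (y - b) - 2a*x = 0 => x* = (y - b)/(2a)
x* = (6.1975 + 12)/(2*4) = 2.2747
f*(6.1975) = (y-b)^2/(4a) = (6.1975 + 12)^2/(4*4)
= 331.149/16 = 20.6968


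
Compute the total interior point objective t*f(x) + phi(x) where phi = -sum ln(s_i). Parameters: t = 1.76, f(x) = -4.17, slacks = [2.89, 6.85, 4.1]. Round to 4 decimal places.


Step 1: Compute log-barrier.
ln values: [1.0613, 1.9242, 1.411]
phi = -(1.0613 + 1.9242 + 1.411) = -4.3965
Step 2: Compute augmented objective.
t*f(x) = 1.76*-4.17 = -7.3392
Total = -7.3392 - 4.3965 = -11.7357


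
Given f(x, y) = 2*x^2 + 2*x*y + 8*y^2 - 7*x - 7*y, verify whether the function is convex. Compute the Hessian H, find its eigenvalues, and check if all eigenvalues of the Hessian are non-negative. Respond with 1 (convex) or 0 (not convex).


The Hessian of f(x,y) = 2*x^2 + 2*x*y + 8*y^2 - 7*x - 7*y is:
H = [[4, 2], [2, 16]]
Trace = 4 + 16 = 20
Determinant = 4*16 - (2)^2 = 60
Discriminant = (20)^2 - 4*60 = 160.0
Eigenvalues: lambda_1 = 3.6754, lambda_2 = 16.3246
The function is convex.

1


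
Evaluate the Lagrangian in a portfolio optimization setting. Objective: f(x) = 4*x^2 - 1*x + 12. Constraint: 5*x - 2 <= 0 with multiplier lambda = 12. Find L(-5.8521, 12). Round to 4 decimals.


Step 1: Evaluate f(x).
f(-5.8521) = 4*(-5.8521)^2 - 1*(-5.8521) + 12 = 154.8404
Step 2: Evaluate g(x).
g(-5.8521) = 5*-5.8521 - 2 = -31.2605
Step 3: Compute Lagrangian.
L = 154.8404 + 12*-31.2605 = -220.2856


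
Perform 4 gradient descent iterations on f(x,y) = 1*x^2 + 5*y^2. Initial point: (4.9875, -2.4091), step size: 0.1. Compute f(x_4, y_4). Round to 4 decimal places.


Gradient descent on f(x,y) = 1*x^2 + 5*y^2.
Starting point: (4.9875, -2.4091), alpha = 0.1
Step 1: grad_x = 2*1*4.9875 = 9.975, grad_y = 2*5*-2.4091 = -24.091
  x_1 = 4.9875 - 0.1*9.975 = 3.99
  y_1 = -2.4091 - 0.1*-24.091 = 0.0
Step 2: grad_x = 2*1*3.99 = 7.98, grad_y = 2*5*0.0 = 0.0
  x_2 = 3.99 - 0.1*7.98 = 3.192
  y_2 = 0.0 - 0.1*0.0 = 0.0
Step 3: grad_x = 2*1*3.192 = 6.384, grad_y = 2*5*0.0 = 0.0
  x_3 = 3.192 - 0.1*6.384 = 2.5536
  y_3 = 0.0 - 0.1*0.0 = 0.0
Step 4: grad_x = 2*1*2.5536 = 5.1072, grad_y = 2*5*0.0 = 0.0
  x_4 = 2.5536 - 0.1*5.1072 = 2.0429
  y_4 = 0.0 - 0.1*0.0 = 0.0
f(2.0429, 0.0) = 1*2.0429^2 + 5*0.0^2 = 4.1734


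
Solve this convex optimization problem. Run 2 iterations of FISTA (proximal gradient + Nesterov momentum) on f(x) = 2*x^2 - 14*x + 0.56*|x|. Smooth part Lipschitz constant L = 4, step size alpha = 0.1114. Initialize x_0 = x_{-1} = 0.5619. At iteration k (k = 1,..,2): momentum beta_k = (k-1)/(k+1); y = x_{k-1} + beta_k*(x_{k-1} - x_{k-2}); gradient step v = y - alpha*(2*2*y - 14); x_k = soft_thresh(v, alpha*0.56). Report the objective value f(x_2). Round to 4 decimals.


FISTA on f(x) = 2*x^2 - 14*x + 0.56*|x|
L = 4, alpha = 0.1114
Iteration 1: beta = 0.0, y = 0.5619 + 0.0*(0.5619 - 0.5619) = 0.5619
  grad(y) = -11.7524, v = y - alpha*grad = 1.8711
  prox(v) = soft_thresh(1.8711, 0.0624) = 1.8087
Iteration 2: beta = 0.3333, y = 1.8087 + 0.3333*(1.8087 - 0.5619) = 2.2243
  grad(y) = -5.1026, v = y - alpha*grad = 2.7928
  prox(v) = soft_thresh(2.7928, 0.0624) = 2.7304
f(x_2) = 2*2.7304^2 - 14*2.7304 + 0.56*|2.7304| = -21.7864


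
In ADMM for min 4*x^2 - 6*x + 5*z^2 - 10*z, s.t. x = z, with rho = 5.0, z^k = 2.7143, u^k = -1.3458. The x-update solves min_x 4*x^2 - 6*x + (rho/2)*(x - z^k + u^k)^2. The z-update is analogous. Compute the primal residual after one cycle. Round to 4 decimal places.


ADMM iteration with rho = 5.0, z^k = 2.7143, u^k = -1.3458
Step 1: x-update.
Minimize 4*x^2 - 6*x + (5.0/2)*(x - 2.7143 - 1.3458)^2
FOC: (2*4 + 5.0)*x = 6 + 5.0*(2.7143 + 1.3458)
x^{k+1} = 2.0231
Step 2: z-update.
Minimize 5*z^2 - 10*z + (5.0/2)*(2.0231 - z - 1.3458)^2
FOC: (2*5 + 5.0)*z = 10 + 5.0*(2.0231 - 1.3458)
z^{k+1} = 0.8924
Step 3: u-update.
u^{k+1} = -1.3458 + 2.0231 - 0.8924 = -0.2151
Step 4: Primal residual = |2.0231 - 0.8924| = 1.1307


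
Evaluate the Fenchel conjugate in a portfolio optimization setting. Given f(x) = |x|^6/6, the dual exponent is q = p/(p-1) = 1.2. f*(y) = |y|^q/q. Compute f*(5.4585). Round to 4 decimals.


The conjugate exponent q satisfies 1/p + 1/q = 1.
p = 6, so q = 6/(6 - 1) = 1.2
|y|^q = 5.4585^1.2 = 7.6646
f*(5.4585) = 7.6646 / 1.2 = 6.3871


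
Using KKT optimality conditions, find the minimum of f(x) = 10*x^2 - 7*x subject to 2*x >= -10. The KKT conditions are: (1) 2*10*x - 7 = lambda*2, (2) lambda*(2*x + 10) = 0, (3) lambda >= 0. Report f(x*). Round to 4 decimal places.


Step 1: Try lambda = 0 (constraint inactive).
Stationarity: 2*10*x - 7 = 0
x* = 7/(2*10) = 0.35
Check constraint: 2*0.35 = 0.7 >= -10 -- satisfied.
Step 2: Compute optimal value.
f(x*) = 10*0.35^2 - 7*0.35 = -1.225


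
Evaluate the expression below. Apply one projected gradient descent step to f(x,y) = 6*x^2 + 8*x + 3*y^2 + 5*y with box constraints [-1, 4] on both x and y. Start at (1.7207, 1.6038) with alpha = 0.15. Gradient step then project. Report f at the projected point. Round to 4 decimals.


Step 1: Compute gradient at (1.7207, 1.6038).
grad_x = 2*6*1.7207 + 8 = 28.6484
grad_y = 2*3*1.6038 + 5 = 14.6228
Step 2: Gradient step.
x_raw = 1.7207 - 0.15*28.6484 = -2.5766
y_raw = 1.6038 - 0.15*14.6228 = -0.5896
Step 3: Project onto [-1, 4].
x_proj = clip(-2.5766) = -1.0
y_proj = clip(-0.5896) = -0.5896
Step 4: Evaluate f.
f(-1.0, -0.5896) = -3.9051


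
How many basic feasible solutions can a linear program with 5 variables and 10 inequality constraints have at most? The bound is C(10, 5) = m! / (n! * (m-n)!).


Each vertex corresponds to some choice of n active constraints out of m, so the number of vertices is at most C(m, n) = m! / (n!(m-n)!).
m = 10, n = 5
Numerator: 10 * 9 * 8 * 7 * 6
Denominator: 5! = 120
C(10, 5) = 252


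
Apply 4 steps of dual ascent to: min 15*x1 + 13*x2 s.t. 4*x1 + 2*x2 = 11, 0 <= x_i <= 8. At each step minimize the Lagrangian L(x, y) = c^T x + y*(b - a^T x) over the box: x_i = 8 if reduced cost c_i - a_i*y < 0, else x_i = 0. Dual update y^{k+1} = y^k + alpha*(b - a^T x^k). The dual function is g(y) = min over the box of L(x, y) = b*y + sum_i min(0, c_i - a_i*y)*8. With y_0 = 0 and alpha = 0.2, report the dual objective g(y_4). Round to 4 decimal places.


Dual ascent for LP: min 15*x1 + 13*x2, 4*x1 + 2*x2 = 11, 0 <= x_i <= 8
Step 1: y^k = 0.0, reduced costs: (15.0, 13.0)
  x^k = (0.0, 0.0), subgradient = b - a^T x = 11.0
  y^{k+1} = 0.0 + 0.2*11.0 = 2.2
Step 2: y^k = 2.2, reduced costs: (6.2, 8.6)
  x^k = (0.0, 0.0), subgradient = b - a^T x = 11.0
  y^{k+1} = 2.2 + 0.2*11.0 = 4.4
Step 3: y^k = 4.4, reduced costs: (-2.6, 4.2)
  x^k = (8.0, 0.0), subgradient = b - a^T x = -21.0
  y^{k+1} = 4.4 + 0.2*-21.0 = 0.2
Step 4: y^k = 0.2, reduced costs: (14.2, 12.6)
  x^k = (0.0, 0.0), subgradient = b - a^T x = 11.0
  y^{k+1} = 0.2 + 0.2*11.0 = 2.4
Dual objective at y_4 = 2.4: reduced costs (5.4, 8.2), box minimizer x = (0.0, 0.0)
g(y_4) = b*y + (c1 - a1*y)*x1 + (c2 - a2*y)*x2 = 11*2.4 + 5.4*0.0 + 8.2*0.0 = 26.4 + 0.0 + 0.0 = 26.4


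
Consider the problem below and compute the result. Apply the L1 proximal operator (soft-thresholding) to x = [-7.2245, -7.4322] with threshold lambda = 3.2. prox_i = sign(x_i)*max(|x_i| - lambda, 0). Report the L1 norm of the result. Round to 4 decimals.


Soft-thresholding with lambda = 3.2:
prox(-7.2245) = sign(-7.2245)*max(|-7.2245| - 3.2, 0) = -4.0245
prox(-7.4322) = sign(-7.4322)*max(|-7.4322| - 3.2, 0) = -4.2322
prox(x) = [-4.0245, -4.2322]
||prox(x)||_1 = 4.0245 + 4.2322 = 8.2567


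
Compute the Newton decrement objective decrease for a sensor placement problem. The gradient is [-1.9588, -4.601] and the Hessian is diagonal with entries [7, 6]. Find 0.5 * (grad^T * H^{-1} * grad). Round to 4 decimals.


Step 1: H is diagonal, so H^(-1) * g = [-0.2798, -0.7668].
Step 2: g^T H^(-1) g = sum_i g_i^2 / H_ii
  = (-1.9588)^2/7 + (-4.601)^2/6
  = 0.5481 + 3.5282 = 4.0763
Step 3: Objective decrease = 0.5 * g^T H^(-1) g = 2.0382


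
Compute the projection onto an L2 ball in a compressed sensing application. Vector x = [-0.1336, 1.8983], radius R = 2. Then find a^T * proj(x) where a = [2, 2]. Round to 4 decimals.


Step 1: Compute ||x|| (intermediates to 6 decimals).
||x|| = sqrt((-0.1336)^2 + 1.8983^2) = 1.902995
Step 2: Project.
Since ||x|| <= R, proj = x (no scaling needed).
proj(x) = [-0.1336, 1.8983]
Step 3: Dot product.
a^T * proj(x) = 2*(-0.1336) + 2*1.8983 = 3.5294


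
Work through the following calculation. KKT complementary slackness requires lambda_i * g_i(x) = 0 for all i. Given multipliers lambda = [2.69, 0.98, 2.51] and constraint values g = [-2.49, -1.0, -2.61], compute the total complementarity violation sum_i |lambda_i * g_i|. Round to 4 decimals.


KKT complementary slackness check:
lambda_1 * g_1 = 2.69 * -2.49 = -6.6981
lambda_2 * g_2 = 0.98 * -1.0 = -0.98
lambda_3 * g_3 = 2.51 * -2.61 = -6.5511
Total violation = 6.6981 + 0.98 + 6.5511 = 14.2292


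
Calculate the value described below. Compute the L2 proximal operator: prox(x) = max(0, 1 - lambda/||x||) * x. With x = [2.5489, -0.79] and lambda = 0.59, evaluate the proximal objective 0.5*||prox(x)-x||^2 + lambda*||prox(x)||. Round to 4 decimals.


Step 1: Compute ||x||.
||x|| = 2.6685
Step 2: Compute scaling factor.
scale = max(0, 1 - 0.59/2.6685) = 0.7789
Step 3: prox(x) = [1.9853, -0.6153]
||prox(x)|| = 2.0785
Step 4: Proximal objective.
0.5*||prox-x||^2 = 0.1741
lambda*||prox|| = 1.2263
Total = 1.4004


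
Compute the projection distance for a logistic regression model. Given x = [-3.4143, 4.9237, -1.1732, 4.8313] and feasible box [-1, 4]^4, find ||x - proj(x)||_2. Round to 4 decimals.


Project each component onto [-1, 4].
clip(-3.4143) = -1.0, clip(4.9237) = 4.0, clip(-1.1732) = -1.0, clip(4.8313) = 4.0
Projection = [-1.0, 4.0, -1.0, 4.0]
Squared diffs: [5.8288, 0.8532, 0.03, 0.6911]
Distance = sqrt(7.4031) = 2.7209


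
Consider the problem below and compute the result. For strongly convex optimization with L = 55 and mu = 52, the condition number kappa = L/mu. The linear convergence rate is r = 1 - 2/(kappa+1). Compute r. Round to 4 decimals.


Step 1: Compute the condition number.
kappa = L/mu = 55/52 = 1.0577
Step 2: Compute the convergence rate.
r = 1 - 2/(kappa + 1) = 1 - 2*mu/(L + mu) = (L - mu)/(L + mu) = 3/107 = 0.028


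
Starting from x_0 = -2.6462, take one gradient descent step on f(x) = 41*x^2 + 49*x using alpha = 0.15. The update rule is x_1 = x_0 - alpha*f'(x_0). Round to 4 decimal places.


We compute the gradient at x_0 and apply the update.
f'(x) = 82*x + 49
f'(-2.6462) = 82*-2.6462 + 49 = -167.9884
x_1 = -2.6462 - 0.15*-167.9884 = 22.5521


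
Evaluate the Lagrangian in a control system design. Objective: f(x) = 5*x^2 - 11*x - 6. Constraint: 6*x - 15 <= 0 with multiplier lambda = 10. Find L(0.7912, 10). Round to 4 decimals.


Step 1: Evaluate f(x).
f(0.7912) = 5*0.7912^2 - 11*0.7912 - 6 = -11.5732
Step 2: Evaluate g(x).
g(0.7912) = 6*0.7912 - 15 = -10.2528
Step 3: Compute Lagrangian.
L = -11.5732 + 10*-10.2528 = -114.1012


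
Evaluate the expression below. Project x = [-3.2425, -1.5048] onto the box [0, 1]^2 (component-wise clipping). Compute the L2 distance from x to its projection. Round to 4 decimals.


Project each component onto [0, 1].
clip(-3.2425) = 0.0, clip(-1.5048) = 0.0
Projection = [0.0, 0.0]
Squared diffs: [10.5138, 2.2644]
Distance = sqrt(12.7782) = 3.5747


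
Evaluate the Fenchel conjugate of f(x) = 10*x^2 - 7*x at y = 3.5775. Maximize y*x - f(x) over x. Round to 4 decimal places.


f*(y) = sup_x {y*x - a*x^2 - b*x} = sup_x {(y-b)*x - a*x^2}
FOC: (y - b) - 2a*x = 0 => x* = (y - b)/(2a)
x* = (3.5775 + 7)/(2*10) = 0.5289
f*(3.5775) = (y-b)^2/(4a) = (3.5775 + 7)^2/(4*10)
= 111.8835/40 = 2.7971


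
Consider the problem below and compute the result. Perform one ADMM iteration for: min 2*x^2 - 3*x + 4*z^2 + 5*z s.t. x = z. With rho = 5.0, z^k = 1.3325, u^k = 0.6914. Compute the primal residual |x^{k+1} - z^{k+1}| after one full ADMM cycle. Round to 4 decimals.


ADMM iteration with rho = 5.0, z^k = 1.3325, u^k = 0.6914
Step 1: x-update.
Minimize 2*x^2 - 3*x + (5.0/2)*(x - 1.3325 + 0.6914)^2
FOC: (2*2 + 5.0)*x = 3 + 5.0*(1.3325 - 0.6914)
x^{k+1} = 0.6895
Step 2: z-update.
Minimize 4*z^2 + 5*z + (5.0/2)*(0.6895 - z + 0.6914)^2
FOC: (2*4 + 5.0)*z = -5 + 5.0*(0.6895 + 0.6914)
z^{k+1} = 0.1465
Step 3: u-update.
u^{k+1} = 0.6914 + 0.6895 - 0.1465 = 1.2344
Step 4: Primal residual = |0.6895 - 0.1465| = 0.543


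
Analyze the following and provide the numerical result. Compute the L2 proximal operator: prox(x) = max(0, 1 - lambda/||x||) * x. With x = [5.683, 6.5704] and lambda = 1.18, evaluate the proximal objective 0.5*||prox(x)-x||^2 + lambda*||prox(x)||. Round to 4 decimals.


Step 1: Compute ||x||.
||x|| = 8.6872
Step 2: Compute scaling factor.
scale = max(0, 1 - 1.18/8.6872) = 0.8642
Step 3: prox(x) = [4.9111, 5.6779]
||prox(x)|| = 7.5072
Step 4: Proximal objective.
0.5*||prox-x||^2 = 0.6962
lambda*||prox|| = 8.8585
Total = 9.5546


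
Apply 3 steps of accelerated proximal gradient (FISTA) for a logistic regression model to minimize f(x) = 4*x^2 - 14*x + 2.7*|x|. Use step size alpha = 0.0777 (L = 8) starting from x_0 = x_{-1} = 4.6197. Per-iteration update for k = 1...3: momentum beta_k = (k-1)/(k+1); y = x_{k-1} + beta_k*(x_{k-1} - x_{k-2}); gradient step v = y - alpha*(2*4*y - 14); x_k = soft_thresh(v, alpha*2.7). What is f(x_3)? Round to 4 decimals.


FISTA on f(x) = 4*x^2 - 14*x + 2.7*|x|
L = 8, alpha = 0.0777
Iteration 1: beta = 0.0, y = 4.6197 + 0.0*(4.6197 - 4.6197) = 4.6197
  grad(y) = 22.9576, v = y - alpha*grad = 2.8359
  prox(v) = soft_thresh(2.8359, 0.2098) = 2.6261
Iteration 2: beta = 0.3333, y = 2.6261 + 0.3333*(2.6261 - 4.6197) = 1.9616
  grad(y) = 1.6926, v = y - alpha*grad = 1.8301
  prox(v) = soft_thresh(1.8301, 0.2098) = 1.6203
Iteration 3: beta = 0.5, y = 1.6203 + 0.5*(1.6203 - 2.6261) = 1.1174
  grad(y) = -5.0612, v = y - alpha*grad = 1.5106
  prox(v) = soft_thresh(1.5106, 0.2098) = 1.3008
f(x_3) = 4*1.3008^2 - 14*1.3008 + 2.7*|1.3008| = -7.9307


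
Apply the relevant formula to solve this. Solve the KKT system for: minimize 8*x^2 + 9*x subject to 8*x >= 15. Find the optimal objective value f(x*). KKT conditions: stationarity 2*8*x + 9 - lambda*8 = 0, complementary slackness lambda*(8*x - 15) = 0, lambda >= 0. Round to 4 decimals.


Step 1: Try lambda = 0 (constraint inactive).
x_unc = -9/(2*8) = -0.5625
Check: 8*-0.5625 = -4.5 < 15 -- violated!
Step 2: Constraint must be active: 8*x = 15
x* = 15/8 = 1.875
lambda = (2*8*1.875 + 9)/8 = 4.875
Step 3: Compute optimal value.
f(x*) = 8*1.875^2 + 9*1.875 = 45.0


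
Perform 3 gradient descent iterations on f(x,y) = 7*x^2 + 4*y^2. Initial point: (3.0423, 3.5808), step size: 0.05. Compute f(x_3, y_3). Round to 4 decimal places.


Gradient descent on f(x,y) = 7*x^2 + 4*y^2.
Starting point: (3.0423, 3.5808), alpha = 0.05
Step 1: grad_x = 2*7*3.0423 = 42.5922, grad_y = 2*4*3.5808 = 28.6464
  x_1 = 3.0423 - 0.05*42.5922 = 0.9127
  y_1 = 3.5808 - 0.05*28.6464 = 2.1485
Step 2: grad_x = 2*7*0.9127 = 12.7777, grad_y = 2*4*2.1485 = 17.1878
  x_2 = 0.9127 - 0.05*12.7777 = 0.2738
  y_2 = 2.1485 - 0.05*17.1878 = 1.2891
Step 3: grad_x = 2*7*0.2738 = 3.8333, grad_y = 2*4*1.2891 = 10.3127
  x_3 = 0.2738 - 0.05*3.8333 = 0.0821
  y_3 = 1.2891 - 0.05*10.3127 = 0.7735
f(0.0821, 0.7735) = 7*0.0821^2 + 4*0.7735^2 = 2.4401


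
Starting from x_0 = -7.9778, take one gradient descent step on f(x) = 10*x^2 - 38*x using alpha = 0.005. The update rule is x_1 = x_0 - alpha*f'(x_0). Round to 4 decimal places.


We compute the gradient at x_0 and apply the update.
f'(x) = 20*x - 38
f'(-7.9778) = 20*-7.9778 - 38 = -197.556
x_1 = -7.9778 - 0.005*-197.556 = -6.99


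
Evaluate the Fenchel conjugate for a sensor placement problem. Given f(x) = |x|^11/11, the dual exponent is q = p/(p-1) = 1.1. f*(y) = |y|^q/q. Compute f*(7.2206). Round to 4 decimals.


The conjugate exponent q satisfies 1/p + 1/q = 1.
p = 11, so q = 11/(11 - 1) = 1.1
|y|^q = 7.2206^1.1 = 8.7989
f*(7.2206) = 8.7989 / 1.1 = 7.999


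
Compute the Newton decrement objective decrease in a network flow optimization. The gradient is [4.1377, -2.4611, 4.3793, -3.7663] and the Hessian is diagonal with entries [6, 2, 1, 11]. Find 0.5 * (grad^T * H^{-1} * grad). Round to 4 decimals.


Step 1: H is diagonal, so H^(-1) * g = [0.6896, -1.2306, 4.3793, -0.3424].
Step 2: g^T H^(-1) g = sum_i g_i^2 / H_ii
  = (4.1377)^2/6 + (-2.4611)^2/2 + (4.3793)^2/1 + (-3.7663)^2/11
  = 2.8534 + 3.0285 + 19.1783 + 1.2895 = 26.3497
Step 3: Objective decrease = 0.5 * g^T H^(-1) g = 13.1749


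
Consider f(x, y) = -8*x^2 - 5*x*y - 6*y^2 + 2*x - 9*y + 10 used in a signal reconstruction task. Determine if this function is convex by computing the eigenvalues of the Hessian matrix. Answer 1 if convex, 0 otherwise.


The Hessian of f(x,y) = -8*x^2 - 5*x*y - 6*y^2 + 2*x - 9*y + 10 is:
H = [[-16, -5], [-5, -12]]
Trace = -16 - 12 = -28
Determinant = -16*-12 - (-5)^2 = 167
Discriminant = (-28)^2 - 4*167 = 116.0
Eigenvalues: lambda_1 = -19.3852, lambda_2 = -8.6148
The function is not convex.

0


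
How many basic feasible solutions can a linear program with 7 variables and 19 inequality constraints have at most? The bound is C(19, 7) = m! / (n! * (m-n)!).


Each vertex corresponds to some choice of n active constraints out of m, so the number of vertices is at most C(m, n) = m! / (n!(m-n)!).
m = 19, n = 7
Numerator: 19 * 18 * 17 * 16 * 15 * 14 * 13
Denominator: 7! = 5040
C(19, 7) = 50388


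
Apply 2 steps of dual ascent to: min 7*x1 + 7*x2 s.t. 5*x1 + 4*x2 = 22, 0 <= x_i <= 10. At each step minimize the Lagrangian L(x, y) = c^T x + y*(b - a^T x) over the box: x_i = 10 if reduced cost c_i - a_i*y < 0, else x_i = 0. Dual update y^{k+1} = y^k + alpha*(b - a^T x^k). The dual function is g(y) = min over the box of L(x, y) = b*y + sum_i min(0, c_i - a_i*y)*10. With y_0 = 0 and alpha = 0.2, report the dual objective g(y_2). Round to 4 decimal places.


Dual ascent for LP: min 7*x1 + 7*x2, 5*x1 + 4*x2 = 22, 0 <= x_i <= 10
Step 1: y^k = 0.0, reduced costs: (7.0, 7.0)
  x^k = (0.0, 0.0), subgradient = b - a^T x = 22.0
  y^{k+1} = 0.0 + 0.2*22.0 = 4.4
Step 2: y^k = 4.4, reduced costs: (-15.0, -10.6)
  x^k = (10.0, 10.0), subgradient = b - a^T x = -68.0
  y^{k+1} = 4.4 + 0.2*-68.0 = -9.2
Dual objective at y_2 = -9.2: reduced costs (53.0, 43.8), box minimizer x = (0.0, 0.0)
g(y_2) = b*y + (c1 - a1*y)*x1 + (c2 - a2*y)*x2 = 22*(-9.2) + 53.0*0.0 + 43.8*0.0 = -202.4 + 0.0 + 0.0 = -202.4


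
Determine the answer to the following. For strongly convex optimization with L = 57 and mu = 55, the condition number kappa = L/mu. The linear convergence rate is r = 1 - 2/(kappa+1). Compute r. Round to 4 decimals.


Step 1: Compute the condition number.
kappa = L/mu = 57/55 = 1.0364
Step 2: Compute the convergence rate.
r = 1 - 2/(kappa + 1) = 1 - 2*mu/(L + mu) = (L - mu)/(L + mu) = 2/112 = 0.0179


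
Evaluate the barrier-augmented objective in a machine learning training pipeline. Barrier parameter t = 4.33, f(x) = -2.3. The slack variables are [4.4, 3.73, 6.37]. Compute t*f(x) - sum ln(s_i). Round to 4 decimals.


Step 1: Compute log-barrier.
ln values: [1.4816, 1.3164, 1.8516]
phi = -(1.4816 + 1.3164 + 1.8516) = -4.6496
Step 2: Compute augmented objective.
t*f(x) = 4.33*-2.3 = -9.959
Total = -9.959 - 4.6496 = -14.6086


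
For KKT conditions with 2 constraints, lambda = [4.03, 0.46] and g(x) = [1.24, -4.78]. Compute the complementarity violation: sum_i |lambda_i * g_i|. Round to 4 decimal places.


KKT complementary slackness check:
lambda_1 * g_1 = 4.03 * 1.24 = 4.9972
lambda_2 * g_2 = 0.46 * -4.78 = -2.1988
Total violation = 4.9972 + 2.1988 = 7.196


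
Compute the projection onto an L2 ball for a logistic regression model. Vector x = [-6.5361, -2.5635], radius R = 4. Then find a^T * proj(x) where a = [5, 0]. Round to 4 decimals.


Step 1: Compute ||x|| (intermediates to 6 decimals).
||x|| = sqrt((-6.5361)^2 + (-2.5635)^2) = 7.020836
Step 2: Project.
Since ||x|| > R, scale = R/||x|| = 4/7.020836 = 0.569733, proj(x) = scale * x
proj(x) = [-3.723832, -1.460511]
Step 3: Dot product.
a^T * proj(x) = 5*(-3.723832) + 0*(-1.460511) = -18.6192


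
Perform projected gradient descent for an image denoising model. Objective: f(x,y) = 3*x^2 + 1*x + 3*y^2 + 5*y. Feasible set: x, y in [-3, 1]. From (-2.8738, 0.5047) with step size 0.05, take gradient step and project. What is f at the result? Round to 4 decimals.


Step 1: Compute gradient at (-2.8738, 0.5047).
grad_x = 2*3*-2.8738 + 1 = -16.2428
grad_y = 2*3*0.5047 + 5 = 8.0282
Step 2: Gradient step.
x_raw = -2.8738 - 0.05*-16.2428 = -2.0617
y_raw = 0.5047 - 0.05*8.0282 = 0.1033
Step 3: Project onto [-3, 1].
x_proj = clip(-2.0617) = -2.0617
y_proj = clip(0.1033) = 0.1033
Step 4: Evaluate f.
f(-2.0617, 0.1033) = 11.2381


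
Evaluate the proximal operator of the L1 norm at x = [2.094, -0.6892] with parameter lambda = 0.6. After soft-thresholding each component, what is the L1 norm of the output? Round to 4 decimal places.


Soft-thresholding with lambda = 0.6:
prox(2.094) = sign(2.094)*max(|2.094| - 0.6, 0) = 1.494
prox(-0.6892) = sign(-0.6892)*max(|-0.6892| - 0.6, 0) = -0.0892
prox(x) = [1.494, -0.0892]
||prox(x)||_1 = 1.494 + 0.0892 = 1.5832


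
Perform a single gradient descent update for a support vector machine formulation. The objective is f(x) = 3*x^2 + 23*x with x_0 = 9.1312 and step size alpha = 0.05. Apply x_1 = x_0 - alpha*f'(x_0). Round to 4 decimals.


We compute the gradient at x_0 and apply the update.
f'(x) = 6*x + 23
f'(9.1312) = 6*9.1312 + 23 = 77.7872
x_1 = 9.1312 - 0.05*77.7872 = 5.2418


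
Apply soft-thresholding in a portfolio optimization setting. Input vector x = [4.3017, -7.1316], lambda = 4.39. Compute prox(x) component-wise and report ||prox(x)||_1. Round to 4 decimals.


Soft-thresholding with lambda = 4.39:
prox(4.3017) = sign(4.3017)*max(|4.3017| - 4.39, 0) = 0.0
prox(-7.1316) = sign(-7.1316)*max(|-7.1316| - 4.39, 0) = -2.7416
prox(x) = [0.0, -2.7416]
||prox(x)||_1 = 0.0 + 2.7416 = 2.7416


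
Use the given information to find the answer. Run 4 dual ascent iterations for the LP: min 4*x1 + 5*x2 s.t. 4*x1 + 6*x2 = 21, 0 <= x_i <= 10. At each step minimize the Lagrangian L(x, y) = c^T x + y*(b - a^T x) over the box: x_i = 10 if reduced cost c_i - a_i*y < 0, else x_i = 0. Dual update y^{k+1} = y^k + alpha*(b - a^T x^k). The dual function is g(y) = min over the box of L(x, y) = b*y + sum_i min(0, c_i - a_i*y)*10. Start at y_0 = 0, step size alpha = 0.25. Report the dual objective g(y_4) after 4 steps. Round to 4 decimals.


Dual ascent for LP: min 4*x1 + 5*x2, 4*x1 + 6*x2 = 21, 0 <= x_i <= 10
Step 1: y^k = 0.0, reduced costs: (4.0, 5.0)
  x^k = (0.0, 0.0), subgradient = b - a^T x = 21.0
  y^{k+1} = 0.0 + 0.25*21.0 = 5.25
Step 2: y^k = 5.25, reduced costs: (-17.0, -26.5)
  x^k = (10.0, 10.0), subgradient = b - a^T x = -79.0
  y^{k+1} = 5.25 + 0.25*-79.0 = -14.5
Step 3: y^k = -14.5, reduced costs: (62.0, 92.0)
  x^k = (0.0, 0.0), subgradient = b - a^T x = 21.0
  y^{k+1} = -14.5 + 0.25*21.0 = -9.25
Step 4: y^k = -9.25, reduced costs: (41.0, 60.5)
  x^k = (0.0, 0.0), subgradient = b - a^T x = 21.0
  y^{k+1} = -9.25 + 0.25*21.0 = -4.0
Dual objective at y_4 = -4.0: reduced costs (20.0, 29.0), box minimizer x = (0.0, 0.0)
g(y_4) = b*y + (c1 - a1*y)*x1 + (c2 - a2*y)*x2 = 21*(-4.0) + 20.0*0.0 + 29.0*0.0 = -84.0 + 0.0 + 0.0 = -84.0


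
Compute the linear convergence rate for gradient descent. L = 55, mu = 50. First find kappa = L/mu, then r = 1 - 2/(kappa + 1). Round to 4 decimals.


Step 1: Compute the condition number.
kappa = L/mu = 55/50 = 1.1
Step 2: Compute the convergence rate.
r = 1 - 2/(kappa + 1) = 1 - 2*mu/(L + mu) = (L - mu)/(L + mu) = 5/105 = 0.0476


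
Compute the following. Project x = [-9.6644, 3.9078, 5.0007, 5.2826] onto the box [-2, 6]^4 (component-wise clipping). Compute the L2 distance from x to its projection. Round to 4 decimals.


Project each component onto [-2, 6].
clip(-9.6644) = -2.0, clip(3.9078) = 3.9078, clip(5.0007) = 5.0007, clip(5.2826) = 5.2826
Projection = [-2.0, 3.9078, 5.0007, 5.2826]
Squared diffs: [58.743, 0.0, 0.0, 0.0]
Distance = sqrt(58.743) = 7.6644
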